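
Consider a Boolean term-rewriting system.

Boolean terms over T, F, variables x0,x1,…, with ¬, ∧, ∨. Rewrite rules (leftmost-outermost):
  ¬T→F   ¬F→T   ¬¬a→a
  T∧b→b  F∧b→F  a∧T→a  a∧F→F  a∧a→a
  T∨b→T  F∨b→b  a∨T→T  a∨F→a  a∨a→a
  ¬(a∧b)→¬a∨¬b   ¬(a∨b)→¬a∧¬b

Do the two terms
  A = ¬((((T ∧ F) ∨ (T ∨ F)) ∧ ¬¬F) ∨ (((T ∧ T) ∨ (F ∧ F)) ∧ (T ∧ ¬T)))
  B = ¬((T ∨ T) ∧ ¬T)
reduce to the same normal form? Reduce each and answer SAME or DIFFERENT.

Answer: SAME — A ⇓ T, B ⇓ T

Working:
Term A:
  start: ¬((((T ∧ F) ∨ (T ∨ F)) ∧ ¬¬F) ∨ (((T ∧ T) ∨ (F ∧ F)) ∧ (T ∧ ¬T)))
  step 1: ¬(((T ∧ F) ∨ (T ∨ F)) ∧ ¬¬F) ∧ ¬(((T ∧ T) ∨ (F ∧ F)) ∧ (T ∧ ¬T))
  step 2: (¬((T ∧ F) ∨ (T ∨ F)) ∨ ¬¬¬F) ∧ ¬(((T ∧ T) ∨ (F ∧ F)) ∧ (T ∧ ¬T))
  step 3: ((¬(T ∧ F) ∧ ¬(T ∨ F)) ∨ ¬¬¬F) ∧ ¬(((T ∧ T) ∨ (F ∧ F)) ∧ (T ∧ ¬T))
  step 4: (((¬T ∨ ¬F) ∧ ¬(T ∨ F)) ∨ ¬¬¬F) ∧ ¬(((T ∧ T) ∨ (F ∧ F)) ∧ (T ∧ ¬T))
  step 5: (((F ∨ ¬F) ∧ ¬(T ∨ F)) ∨ ¬¬¬F) ∧ ¬(((T ∧ T) ∨ (F ∧ F)) ∧ (T ∧ ¬T))
  step 6: ((¬F ∧ ¬(T ∨ F)) ∨ ¬¬¬F) ∧ ¬(((T ∧ T) ∨ (F ∧ F)) ∧ (T ∧ ¬T))
  step 7: ((T ∧ ¬(T ∨ F)) ∨ ¬¬¬F) ∧ ¬(((T ∧ T) ∨ (F ∧ F)) ∧ (T ∧ ¬T))
  step 8: (¬(T ∨ F) ∨ ¬¬¬F) ∧ ¬(((T ∧ T) ∨ (F ∧ F)) ∧ (T ∧ ¬T))
  step 9: ((¬T ∧ ¬F) ∨ ¬¬¬F) ∧ ¬(((T ∧ T) ∨ (F ∧ F)) ∧ (T ∧ ¬T))
  step 10: ((F ∧ ¬F) ∨ ¬¬¬F) ∧ ¬(((T ∧ T) ∨ (F ∧ F)) ∧ (T ∧ ¬T))
  step 11: (F ∨ ¬¬¬F) ∧ ¬(((T ∧ T) ∨ (F ∧ F)) ∧ (T ∧ ¬T))
  step 12: ¬¬¬F ∧ ¬(((T ∧ T) ∨ (F ∧ F)) ∧ (T ∧ ¬T))
  step 13: ¬F ∧ ¬(((T ∧ T) ∨ (F ∧ F)) ∧ (T ∧ ¬T))
  step 14: T ∧ ¬(((T ∧ T) ∨ (F ∧ F)) ∧ (T ∧ ¬T))
  step 15: ¬(((T ∧ T) ∨ (F ∧ F)) ∧ (T ∧ ¬T))
  step 16: ¬((T ∧ T) ∨ (F ∧ F)) ∨ ¬(T ∧ ¬T)
  step 17: (¬(T ∧ T) ∧ ¬(F ∧ F)) ∨ ¬(T ∧ ¬T)
  step 18: ((¬T ∨ ¬T) ∧ ¬(F ∧ F)) ∨ ¬(T ∧ ¬T)
  step 19: (¬T ∧ ¬(F ∧ F)) ∨ ¬(T ∧ ¬T)
  step 20: (F ∧ ¬(F ∧ F)) ∨ ¬(T ∧ ¬T)
  step 21: F ∨ ¬(T ∧ ¬T)
  step 22: ¬(T ∧ ¬T)
  step 23: ¬T ∨ ¬¬T
  step 24: F ∨ ¬¬T
  step 25: ¬¬T
  step 26: T

Term B:
  start: ¬((T ∨ T) ∧ ¬T)
  step 1: ¬(T ∨ T) ∨ ¬¬T
  step 2: (¬T ∧ ¬T) ∨ ¬¬T
  step 3: ¬T ∨ ¬¬T
  step 4: F ∨ ¬¬T
  step 5: ¬¬T
  step 6: T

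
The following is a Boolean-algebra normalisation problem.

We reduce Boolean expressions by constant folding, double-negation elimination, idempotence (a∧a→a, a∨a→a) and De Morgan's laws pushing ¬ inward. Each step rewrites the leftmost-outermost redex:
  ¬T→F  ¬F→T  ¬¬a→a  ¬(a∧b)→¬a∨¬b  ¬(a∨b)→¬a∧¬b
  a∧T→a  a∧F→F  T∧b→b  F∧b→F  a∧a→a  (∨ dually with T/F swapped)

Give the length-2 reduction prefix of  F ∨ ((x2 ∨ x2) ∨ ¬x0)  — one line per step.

Answer: after 2 steps: x2 ∨ ¬x0

Derivation:
  start: F ∨ ((x2 ∨ x2) ∨ ¬x0)
  step 1: (x2 ∨ x2) ∨ ¬x0
  step 2: x2 ∨ ¬x0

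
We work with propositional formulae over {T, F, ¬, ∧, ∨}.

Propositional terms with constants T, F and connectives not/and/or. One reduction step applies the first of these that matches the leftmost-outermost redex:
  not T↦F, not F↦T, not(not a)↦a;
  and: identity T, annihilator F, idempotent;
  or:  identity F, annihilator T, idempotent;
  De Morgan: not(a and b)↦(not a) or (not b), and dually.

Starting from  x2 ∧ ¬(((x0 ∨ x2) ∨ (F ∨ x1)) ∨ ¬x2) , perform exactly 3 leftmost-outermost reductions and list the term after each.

  start: x2 ∧ ¬(((x0 ∨ x2) ∨ (F ∨ x1)) ∨ ¬x2)
  [1] x2 ∧ (¬((x0 ∨ x2) ∨ (F ∨ x1)) ∧ ¬¬x2)
  [2] x2 ∧ ((¬(x0 ∨ x2) ∧ ¬(F ∨ x1)) ∧ ¬¬x2)
  [3] x2 ∧ (((¬x0 ∧ ¬x2) ∧ ¬(F ∨ x1)) ∧ ¬¬x2)

Answer: after 3 steps: x2 ∧ (((¬x0 ∧ ¬x2) ∧ ¬(F ∨ x1)) ∧ ¬¬x2)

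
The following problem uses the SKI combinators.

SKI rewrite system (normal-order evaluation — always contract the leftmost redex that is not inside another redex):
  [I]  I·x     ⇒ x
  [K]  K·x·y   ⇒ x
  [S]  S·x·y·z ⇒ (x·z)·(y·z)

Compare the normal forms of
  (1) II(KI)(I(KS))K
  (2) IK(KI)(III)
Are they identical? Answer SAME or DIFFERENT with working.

Answer: DIFFERENT — A ⇓ K, B ⇓ KI

Derivation:
Term A:
  start: II(KI)(I(KS))K
  [1] I(KI)(I(KS))K
  [2] KI(I(KS))K
  [3] IK
  [4] K

Term B:
  start: IK(KI)(III)
  [1] K(KI)(III)
  [2] KI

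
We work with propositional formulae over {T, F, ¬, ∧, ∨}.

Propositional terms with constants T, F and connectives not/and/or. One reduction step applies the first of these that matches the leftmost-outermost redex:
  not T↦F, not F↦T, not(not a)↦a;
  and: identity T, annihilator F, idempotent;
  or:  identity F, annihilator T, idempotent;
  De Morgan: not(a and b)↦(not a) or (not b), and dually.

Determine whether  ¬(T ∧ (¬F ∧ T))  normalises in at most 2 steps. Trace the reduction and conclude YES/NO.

Answer: NO — after 2 steps the term is F ∨ ¬(¬F ∧ T), not yet normal

Working:
  start: ¬(T ∧ (¬F ∧ T))
  →1  ¬T ∨ ¬(¬F ∧ T)
  →2  F ∨ ¬(¬F ∧ T)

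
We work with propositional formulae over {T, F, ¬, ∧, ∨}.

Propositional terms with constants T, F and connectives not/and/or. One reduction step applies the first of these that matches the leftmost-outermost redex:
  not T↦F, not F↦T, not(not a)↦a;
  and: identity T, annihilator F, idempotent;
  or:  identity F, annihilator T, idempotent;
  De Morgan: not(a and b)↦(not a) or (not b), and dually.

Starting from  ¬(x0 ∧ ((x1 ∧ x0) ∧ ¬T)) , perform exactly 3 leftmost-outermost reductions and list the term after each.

Answer: after 3 steps: ¬x0 ∨ ((¬x1 ∨ ¬x0) ∨ ¬¬T)

Derivation:
  start: ¬(x0 ∧ ((x1 ∧ x0) ∧ ¬T))
  [1] ¬x0 ∨ ¬((x1 ∧ x0) ∧ ¬T)
  [2] ¬x0 ∨ (¬(x1 ∧ x0) ∨ ¬¬T)
  [3] ¬x0 ∨ ((¬x1 ∨ ¬x0) ∨ ¬¬T)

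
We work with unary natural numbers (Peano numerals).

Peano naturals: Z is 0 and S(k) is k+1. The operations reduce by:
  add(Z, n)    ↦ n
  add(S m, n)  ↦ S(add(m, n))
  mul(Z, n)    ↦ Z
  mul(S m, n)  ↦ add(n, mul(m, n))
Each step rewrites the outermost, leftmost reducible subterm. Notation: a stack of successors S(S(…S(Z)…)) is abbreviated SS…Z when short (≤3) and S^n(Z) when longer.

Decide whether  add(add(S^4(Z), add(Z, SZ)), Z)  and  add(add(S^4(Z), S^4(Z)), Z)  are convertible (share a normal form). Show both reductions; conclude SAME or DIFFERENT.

Term A:
  start: add(add(S^4(Z), add(Z, SZ)), Z)
  step 1: add(S(add(SSSZ, add(Z, SZ))), Z)
  step 2: S(add(add(SSSZ, add(Z, SZ)), Z))
  step 3: S(add(S(add(SSZ, add(Z, SZ))), Z))
  step 4: S(S(add(add(SSZ, add(Z, SZ)), Z)))
  step 5: S(S(add(S(add(SZ, add(Z, SZ))), Z)))
  step 6: S(S(S(add(add(SZ, add(Z, SZ)), Z))))
  step 7: S(S(S(add(S(add(Z, add(Z, SZ))), Z))))
  step 8: S(S(S(S(add(add(Z, add(Z, SZ)), Z)))))
  step 9: S(S(S(S(add(add(Z, SZ), Z)))))
  step 10: S(S(S(S(add(SZ, Z)))))
  step 11: S(S(S(S(S(add(Z, Z))))))
  step 12: S^5(Z)

Term B:
  start: add(add(S^4(Z), S^4(Z)), Z)
  step 1: add(S(add(SSSZ, S^4(Z))), Z)
  step 2: S(add(add(SSSZ, S^4(Z)), Z))
  step 3: S(add(S(add(SSZ, S^4(Z))), Z))
  step 4: S(S(add(add(SSZ, S^4(Z)), Z)))
  step 5: S(S(add(S(add(SZ, S^4(Z))), Z)))
  step 6: S(S(S(add(add(SZ, S^4(Z)), Z))))
  step 7: S(S(S(add(S(add(Z, S^4(Z))), Z))))
  step 8: S(S(S(S(add(add(Z, S^4(Z)), Z)))))
  step 9: S(S(S(S(add(S^4(Z), Z)))))
  step 10: S(S(S(S(S(add(SSSZ, Z))))))
  step 11: S(S(S(S(S(S(add(SSZ, Z)))))))
  step 12: S(S(S(S(S(S(S(add(SZ, Z))))))))
  step 13: S(S(S(S(S(S(S(S(add(Z, Z)))))))))
  step 14: S^8(Z)

Answer: DIFFERENT — A ⇓ S^5(Z), B ⇓ S^8(Z)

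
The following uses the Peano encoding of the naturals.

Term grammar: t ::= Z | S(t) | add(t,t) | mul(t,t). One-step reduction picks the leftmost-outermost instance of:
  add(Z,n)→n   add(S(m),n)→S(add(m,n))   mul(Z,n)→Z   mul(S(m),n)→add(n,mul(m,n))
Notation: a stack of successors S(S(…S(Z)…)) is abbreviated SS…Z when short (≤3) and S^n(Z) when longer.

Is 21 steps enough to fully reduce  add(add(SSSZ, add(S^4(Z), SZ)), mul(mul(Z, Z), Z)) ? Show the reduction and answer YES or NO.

  start: add(add(SSSZ, add(S^4(Z), SZ)), mul(mul(Z, Z), Z))
  step 1: add(S(add(SSZ, add(S^4(Z), SZ))), mul(mul(Z, Z), Z))
  step 2: S(add(add(SSZ, add(S^4(Z), SZ)), mul(mul(Z, Z), Z)))
  step 3: S(add(S(add(SZ, add(S^4(Z), SZ))), mul(mul(Z, Z), Z)))
  step 4: S(S(add(add(SZ, add(S^4(Z), SZ)), mul(mul(Z, Z), Z))))
  step 5: S(S(add(S(add(Z, add(S^4(Z), SZ))), mul(mul(Z, Z), Z))))
  step 6: S(S(S(add(add(Z, add(S^4(Z), SZ)), mul(mul(Z, Z), Z)))))
  step 7: S(S(S(add(add(S^4(Z), SZ), mul(mul(Z, Z), Z)))))
  step 8: S(S(S(add(S(add(SSSZ, SZ)), mul(mul(Z, Z), Z)))))
  step 9: S(S(S(S(add(add(SSSZ, SZ), mul(mul(Z, Z), Z))))))
  step 10: S(S(S(S(add(S(add(SSZ, SZ)), mul(mul(Z, Z), Z))))))
  step 11: S(S(S(S(S(add(add(SSZ, SZ), mul(mul(Z, Z), Z)))))))
  step 12: S(S(S(S(S(add(S(add(SZ, SZ)), mul(mul(Z, Z), Z)))))))
  step 13: S(S(S(S(S(S(add(add(SZ, SZ), mul(mul(Z, Z), Z))))))))
  step 14: S(S(S(S(S(S(add(S(add(Z, SZ)), mul(mul(Z, Z), Z))))))))
  step 15: S(S(S(S(S(S(S(add(add(Z, SZ), mul(mul(Z, Z), Z)))))))))
  step 16: S(S(S(S(S(S(S(add(SZ, mul(mul(Z, Z), Z)))))))))
  step 17: S(S(S(S(S(S(S(S(add(Z, mul(mul(Z, Z), Z))))))))))
  step 18: S(S(S(S(S(S(S(S(mul(mul(Z, Z), Z)))))))))
  step 19: S(S(S(S(S(S(S(S(mul(Z, Z)))))))))
  step 20: S^8(Z)

Answer: YES — reaches normal form S^8(Z) in 20 ≤ 21 steps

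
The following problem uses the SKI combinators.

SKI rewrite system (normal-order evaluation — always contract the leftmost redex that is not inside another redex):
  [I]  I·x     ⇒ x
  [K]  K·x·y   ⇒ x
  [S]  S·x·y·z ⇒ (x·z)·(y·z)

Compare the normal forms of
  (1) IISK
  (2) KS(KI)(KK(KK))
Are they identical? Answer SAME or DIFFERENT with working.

Answer: SAME — A ⇓ SK, B ⇓ SK

Derivation:
Term A:
  start: IISK
  →1  ISK
  →2  SK

Term B:
  start: KS(KI)(KK(KK))
  →1  S(KK(KK))
  →2  SK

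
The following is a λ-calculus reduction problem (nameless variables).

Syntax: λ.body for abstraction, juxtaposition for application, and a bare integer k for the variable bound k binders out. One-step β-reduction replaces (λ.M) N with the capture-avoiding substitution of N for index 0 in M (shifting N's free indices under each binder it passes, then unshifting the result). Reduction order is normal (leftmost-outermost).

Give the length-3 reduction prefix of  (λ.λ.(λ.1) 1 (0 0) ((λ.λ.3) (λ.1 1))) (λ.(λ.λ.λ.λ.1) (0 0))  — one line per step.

Answer: after 3 steps: λ.0 (0 0) (λ.λ.(λ.λ.λ.λ.1) (0 0))

Derivation:
  start: (λ.λ.(λ.1) 1 (0 0) ((λ.λ.3) (λ.1 1))) (λ.(λ.λ.λ.λ.1) (0 0))
  step 1: λ.(λ.1) (λ.(λ.λ.λ.λ.1) (0 0)) (0 0) ((λ.λ.λ.(λ.λ.λ.λ.1) (0 0)) (λ.1 1))
  step 2: λ.0 (0 0) ((λ.λ.λ.(λ.λ.λ.λ.1) (0 0)) (λ.1 1))
  step 3: λ.0 (0 0) (λ.λ.(λ.λ.λ.λ.1) (0 0))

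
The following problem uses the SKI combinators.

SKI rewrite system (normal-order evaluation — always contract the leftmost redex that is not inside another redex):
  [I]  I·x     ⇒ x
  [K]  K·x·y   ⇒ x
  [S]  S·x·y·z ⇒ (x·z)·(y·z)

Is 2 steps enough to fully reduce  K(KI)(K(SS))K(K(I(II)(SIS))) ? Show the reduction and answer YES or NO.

  start: K(KI)(K(SS))K(K(I(II)(SIS)))
  step 1: KIK(K(I(II)(SIS)))
  step 2: I(K(I(II)(SIS)))

Answer: NO — after 2 steps the term is I(K(I(II)(SIS))), not yet normal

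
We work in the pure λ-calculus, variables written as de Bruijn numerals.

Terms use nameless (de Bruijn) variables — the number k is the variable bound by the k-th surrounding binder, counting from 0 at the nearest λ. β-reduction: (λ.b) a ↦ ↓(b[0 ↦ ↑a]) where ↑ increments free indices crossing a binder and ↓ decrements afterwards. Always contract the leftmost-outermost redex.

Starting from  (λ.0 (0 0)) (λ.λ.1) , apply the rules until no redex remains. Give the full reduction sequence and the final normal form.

Answer: normal form = λ.λ.λ.λ.1  (in 3 steps)

Working:
  start: (λ.0 (0 0)) (λ.λ.1)
  [1] (λ.λ.1) ((λ.λ.1) (λ.λ.1))
  [2] λ.(λ.λ.1) (λ.λ.1)
  [3] λ.λ.λ.λ.1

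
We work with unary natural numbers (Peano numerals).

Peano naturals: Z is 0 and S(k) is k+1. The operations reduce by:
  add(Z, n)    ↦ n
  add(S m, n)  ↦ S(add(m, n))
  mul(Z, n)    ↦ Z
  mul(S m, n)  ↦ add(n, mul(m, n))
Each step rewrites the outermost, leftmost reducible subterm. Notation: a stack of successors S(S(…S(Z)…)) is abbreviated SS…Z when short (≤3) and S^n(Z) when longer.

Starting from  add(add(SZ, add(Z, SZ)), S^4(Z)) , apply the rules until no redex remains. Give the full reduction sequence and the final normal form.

  start: add(add(SZ, add(Z, SZ)), S^4(Z))
  step 1: add(S(add(Z, add(Z, SZ))), S^4(Z))
  step 2: S(add(add(Z, add(Z, SZ)), S^4(Z)))
  step 3: S(add(add(Z, SZ), S^4(Z)))
  step 4: S(add(SZ, S^4(Z)))
  step 5: S(S(add(Z, S^4(Z))))
  step 6: S^6(Z)

Answer: normal form = S^6(Z)  (in 6 steps)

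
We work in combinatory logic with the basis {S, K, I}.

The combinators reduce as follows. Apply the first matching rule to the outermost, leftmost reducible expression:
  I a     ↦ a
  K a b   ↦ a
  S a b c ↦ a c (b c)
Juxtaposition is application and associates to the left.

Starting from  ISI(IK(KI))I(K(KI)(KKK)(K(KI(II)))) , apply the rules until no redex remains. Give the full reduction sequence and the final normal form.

  start: ISI(IK(KI))I(K(KI)(KKK)(K(KI(II))))
  →1  SI(IK(KI))I(K(KI)(KKK)(K(KI(II))))
  →2  II(IK(KI)I)(K(KI)(KKK)(K(KI(II))))
  →3  I(IK(KI)I)(K(KI)(KKK)(K(KI(II))))
  →4  IK(KI)I(K(KI)(KKK)(K(KI(II))))
  →5  K(KI)I(K(KI)(KKK)(K(KI(II))))
  →6  KI(K(KI)(KKK)(K(KI(II))))
  →7  I

Answer: normal form = I  (in 7 steps)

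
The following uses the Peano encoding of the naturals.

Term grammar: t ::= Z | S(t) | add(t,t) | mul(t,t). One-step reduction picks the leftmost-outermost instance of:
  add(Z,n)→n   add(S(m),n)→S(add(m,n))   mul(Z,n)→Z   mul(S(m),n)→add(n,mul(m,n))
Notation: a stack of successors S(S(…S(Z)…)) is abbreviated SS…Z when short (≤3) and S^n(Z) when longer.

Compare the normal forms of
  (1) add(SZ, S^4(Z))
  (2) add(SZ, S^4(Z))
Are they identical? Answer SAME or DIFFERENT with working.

Term A:
  start: add(SZ, S^4(Z))
  step 1: S(add(Z, S^4(Z)))
  step 2: S^5(Z)

Term B:
  start: add(SZ, S^4(Z))
  step 1: S(add(Z, S^4(Z)))
  step 2: S^5(Z)

Answer: SAME — A ⇓ S^5(Z), B ⇓ S^5(Z)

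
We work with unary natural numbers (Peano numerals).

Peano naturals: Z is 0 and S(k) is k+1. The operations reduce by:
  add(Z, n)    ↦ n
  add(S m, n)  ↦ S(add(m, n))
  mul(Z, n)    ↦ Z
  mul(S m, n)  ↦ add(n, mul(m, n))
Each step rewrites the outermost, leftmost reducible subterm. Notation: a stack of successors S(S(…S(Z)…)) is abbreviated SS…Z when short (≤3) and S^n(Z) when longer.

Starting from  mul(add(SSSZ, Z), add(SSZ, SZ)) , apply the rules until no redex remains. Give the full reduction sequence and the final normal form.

Answer: normal form = S^9(Z)  (in 29 steps)

Derivation:
  start: mul(add(SSSZ, Z), add(SSZ, SZ))
  →1  mul(S(add(SSZ, Z)), add(SSZ, SZ))
  →2  add(add(SSZ, SZ), mul(add(SSZ, Z), add(SSZ, SZ)))
  →3  add(S(add(SZ, SZ)), mul(add(SSZ, Z), add(SSZ, SZ)))
  →4  S(add(add(SZ, SZ), mul(add(SSZ, Z), add(SSZ, SZ))))
  →5  S(add(S(add(Z, SZ)), mul(add(SSZ, Z), add(SSZ, SZ))))
  →6  S(S(add(add(Z, SZ), mul(add(SSZ, Z), add(SSZ, SZ)))))
  →7  S(S(add(SZ, mul(add(SSZ, Z), add(SSZ, SZ)))))
  →8  S(S(S(add(Z, mul(add(SSZ, Z), add(SSZ, SZ))))))
  →9  S(S(S(mul(add(SSZ, Z), add(SSZ, SZ)))))
  →10  S(S(S(mul(S(add(SZ, Z)), add(SSZ, SZ)))))
  →11  S(S(S(add(add(SSZ, SZ), mul(add(SZ, Z), add(SSZ, SZ))))))
  →12  S(S(S(add(S(add(SZ, SZ)), mul(add(SZ, Z), add(SSZ, SZ))))))
  →13  S(S(S(S(add(add(SZ, SZ), mul(add(SZ, Z), add(SSZ, SZ)))))))
  →14  S(S(S(S(add(S(add(Z, SZ)), mul(add(SZ, Z), add(SSZ, SZ)))))))
  →15  S(S(S(S(S(add(add(Z, SZ), mul(add(SZ, Z), add(SSZ, SZ))))))))
  →16  S(S(S(S(S(add(SZ, mul(add(SZ, Z), add(SSZ, SZ))))))))
  →17  S(S(S(S(S(S(add(Z, mul(add(SZ, Z), add(SSZ, SZ)))))))))
  →18  S(S(S(S(S(S(mul(add(SZ, Z), add(SSZ, SZ))))))))
  →19  S(S(S(S(S(S(mul(S(add(Z, Z)), add(SSZ, SZ))))))))
  →20  S(S(S(S(S(S(add(add(SSZ, SZ), mul(add(Z, Z), add(SSZ, SZ)))))))))
  →21  S(S(S(S(S(S(add(S(add(SZ, SZ)), mul(add(Z, Z), add(SSZ, SZ)))))))))
  →22  S(S(S(S(S(S(S(add(add(SZ, SZ), mul(add(Z, Z), add(SSZ, SZ))))))))))
  →23  S(S(S(S(S(S(S(add(S(add(Z, SZ)), mul(add(Z, Z), add(SSZ, SZ))))))))))
  →24  S(S(S(S(S(S(S(S(add(add(Z, SZ), mul(add(Z, Z), add(SSZ, SZ)))))))))))
  →25  S(S(S(S(S(S(S(S(add(SZ, mul(add(Z, Z), add(SSZ, SZ)))))))))))
  →26  S(S(S(S(S(S(S(S(S(add(Z, mul(add(Z, Z), add(SSZ, SZ))))))))))))
  →27  S(S(S(S(S(S(S(S(S(mul(add(Z, Z), add(SSZ, SZ)))))))))))
  →28  S(S(S(S(S(S(S(S(S(mul(Z, add(SSZ, SZ)))))))))))
  →29  S^9(Z)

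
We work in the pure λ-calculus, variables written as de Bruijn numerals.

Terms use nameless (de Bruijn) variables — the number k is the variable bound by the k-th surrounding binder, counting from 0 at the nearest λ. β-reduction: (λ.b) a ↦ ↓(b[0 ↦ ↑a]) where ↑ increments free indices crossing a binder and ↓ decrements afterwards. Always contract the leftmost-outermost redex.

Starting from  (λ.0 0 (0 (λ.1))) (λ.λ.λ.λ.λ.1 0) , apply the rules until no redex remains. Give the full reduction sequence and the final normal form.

  start: (λ.0 0 (0 (λ.1))) (λ.λ.λ.λ.λ.1 0)
  →1  (λ.λ.λ.λ.λ.1 0) (λ.λ.λ.λ.λ.1 0) ((λ.λ.λ.λ.λ.1 0) (λ.λ.λ.λ.λ.λ.1 0))
  →2  (λ.λ.λ.λ.1 0) ((λ.λ.λ.λ.λ.1 0) (λ.λ.λ.λ.λ.λ.1 0))
  →3  λ.λ.λ.1 0

Answer: normal form = λ.λ.λ.1 0  (in 3 steps)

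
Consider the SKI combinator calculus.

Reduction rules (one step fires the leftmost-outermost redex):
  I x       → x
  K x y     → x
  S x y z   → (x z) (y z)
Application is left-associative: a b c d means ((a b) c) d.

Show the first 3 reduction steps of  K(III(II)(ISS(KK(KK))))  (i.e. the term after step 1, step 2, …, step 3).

Answer: after 3 steps: K(II(ISS(KK(KK))))

Reduction:
  start: K(III(II)(ISS(KK(KK))))
  →1  K(II(II)(ISS(KK(KK))))
  →2  K(I(II)(ISS(KK(KK))))
  →3  K(II(ISS(KK(KK))))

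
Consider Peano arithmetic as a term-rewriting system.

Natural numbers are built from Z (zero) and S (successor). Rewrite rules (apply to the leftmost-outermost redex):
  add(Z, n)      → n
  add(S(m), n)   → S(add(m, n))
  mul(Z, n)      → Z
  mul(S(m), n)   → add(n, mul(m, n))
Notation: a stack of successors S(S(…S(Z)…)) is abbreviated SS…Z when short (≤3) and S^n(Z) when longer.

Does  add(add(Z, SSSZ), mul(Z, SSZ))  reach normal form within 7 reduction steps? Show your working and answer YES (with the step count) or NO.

  start: add(add(Z, SSSZ), mul(Z, SSZ))
  step 1: add(SSSZ, mul(Z, SSZ))
  step 2: S(add(SSZ, mul(Z, SSZ)))
  step 3: S(S(add(SZ, mul(Z, SSZ))))
  step 4: S(S(S(add(Z, mul(Z, SSZ)))))
  step 5: S(S(S(mul(Z, SSZ))))
  step 6: SSSZ

Answer: YES — reaches normal form SSSZ in 6 ≤ 7 steps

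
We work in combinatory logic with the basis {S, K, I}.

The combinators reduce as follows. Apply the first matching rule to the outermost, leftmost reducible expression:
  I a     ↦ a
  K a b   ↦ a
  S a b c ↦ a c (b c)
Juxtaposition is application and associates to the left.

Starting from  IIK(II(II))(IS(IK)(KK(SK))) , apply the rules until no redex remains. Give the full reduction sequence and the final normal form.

Answer: normal form = I  (in 6 steps)

Derivation:
  start: IIK(II(II))(IS(IK)(KK(SK)))
  [1] IK(II(II))(IS(IK)(KK(SK)))
  [2] K(II(II))(IS(IK)(KK(SK)))
  [3] II(II)
  [4] I(II)
  [5] II
  [6] I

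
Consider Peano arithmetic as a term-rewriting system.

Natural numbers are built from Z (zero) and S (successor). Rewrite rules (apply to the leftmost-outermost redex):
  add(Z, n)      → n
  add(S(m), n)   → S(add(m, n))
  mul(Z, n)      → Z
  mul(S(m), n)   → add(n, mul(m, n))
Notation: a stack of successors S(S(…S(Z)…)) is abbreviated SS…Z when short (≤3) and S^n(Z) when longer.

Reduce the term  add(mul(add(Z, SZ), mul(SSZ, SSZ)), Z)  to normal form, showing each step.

Answer: normal form = S^4(Z)  (in 22 steps)

Working:
  start: add(mul(add(Z, SZ), mul(SSZ, SSZ)), Z)
  →1  add(mul(SZ, mul(SSZ, SSZ)), Z)
  →2  add(add(mul(SSZ, SSZ), mul(Z, mul(SSZ, SSZ))), Z)
  →3  add(add(add(SSZ, mul(SZ, SSZ)), mul(Z, mul(SSZ, SSZ))), Z)
  →4  add(add(S(add(SZ, mul(SZ, SSZ))), mul(Z, mul(SSZ, SSZ))), Z)
  →5  add(S(add(add(SZ, mul(SZ, SSZ)), mul(Z, mul(SSZ, SSZ)))), Z)
  →6  S(add(add(add(SZ, mul(SZ, SSZ)), mul(Z, mul(SSZ, SSZ))), Z))
  →7  S(add(add(S(add(Z, mul(SZ, SSZ))), mul(Z, mul(SSZ, SSZ))), Z))
  →8  S(add(S(add(add(Z, mul(SZ, SSZ)), mul(Z, mul(SSZ, SSZ)))), Z))
  →9  S(S(add(add(add(Z, mul(SZ, SSZ)), mul(Z, mul(SSZ, SSZ))), Z)))
  →10  S(S(add(add(mul(SZ, SSZ), mul(Z, mul(SSZ, SSZ))), Z)))
  →11  S(S(add(add(add(SSZ, mul(Z, SSZ)), mul(Z, mul(SSZ, SSZ))), Z)))
  →12  S(S(add(add(S(add(SZ, mul(Z, SSZ))), mul(Z, mul(SSZ, SSZ))), Z)))
  →13  S(S(add(S(add(add(SZ, mul(Z, SSZ)), mul(Z, mul(SSZ, SSZ)))), Z)))
  →14  S(S(S(add(add(add(SZ, mul(Z, SSZ)), mul(Z, mul(SSZ, SSZ))), Z))))
  →15  S(S(S(add(add(S(add(Z, mul(Z, SSZ))), mul(Z, mul(SSZ, SSZ))), Z))))
  →16  S(S(S(add(S(add(add(Z, mul(Z, SSZ)), mul(Z, mul(SSZ, SSZ)))), Z))))
  →17  S(S(S(S(add(add(add(Z, mul(Z, SSZ)), mul(Z, mul(SSZ, SSZ))), Z)))))
  →18  S(S(S(S(add(add(mul(Z, SSZ), mul(Z, mul(SSZ, SSZ))), Z)))))
  →19  S(S(S(S(add(add(Z, mul(Z, mul(SSZ, SSZ))), Z)))))
  →20  S(S(S(S(add(mul(Z, mul(SSZ, SSZ)), Z)))))
  →21  S(S(S(S(add(Z, Z)))))
  →22  S^4(Z)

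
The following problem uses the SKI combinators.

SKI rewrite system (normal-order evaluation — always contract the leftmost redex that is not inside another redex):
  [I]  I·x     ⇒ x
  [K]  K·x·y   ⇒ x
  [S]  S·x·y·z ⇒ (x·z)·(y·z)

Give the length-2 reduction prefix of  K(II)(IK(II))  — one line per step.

Answer: after 2 steps: I

Derivation:
  start: K(II)(IK(II))
  →1  II
  →2  I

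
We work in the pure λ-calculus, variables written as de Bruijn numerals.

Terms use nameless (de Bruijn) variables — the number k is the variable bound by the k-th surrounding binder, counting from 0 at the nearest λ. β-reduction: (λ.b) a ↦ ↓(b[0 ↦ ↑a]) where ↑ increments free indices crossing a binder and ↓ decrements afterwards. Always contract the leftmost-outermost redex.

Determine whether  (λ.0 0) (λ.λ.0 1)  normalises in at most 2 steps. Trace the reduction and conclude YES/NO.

Answer: YES — reaches normal form λ.0 (λ.λ.0 1) in 2 ≤ 2 steps

Reduction:
  start: (λ.0 0) (λ.λ.0 1)
  [1] (λ.λ.0 1) (λ.λ.0 1)
  [2] λ.0 (λ.λ.0 1)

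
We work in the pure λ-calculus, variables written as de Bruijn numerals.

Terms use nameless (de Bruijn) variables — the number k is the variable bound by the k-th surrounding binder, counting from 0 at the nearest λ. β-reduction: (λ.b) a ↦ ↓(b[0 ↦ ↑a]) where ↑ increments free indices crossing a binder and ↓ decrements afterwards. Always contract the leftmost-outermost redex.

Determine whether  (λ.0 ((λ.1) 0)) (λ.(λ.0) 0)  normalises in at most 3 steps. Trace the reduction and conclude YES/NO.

Answer: NO — after 3 steps the term is (λ.λ.(λ.0) 0) (λ.(λ.0) 0), not yet normal

Reduction:
  start: (λ.0 ((λ.1) 0)) (λ.(λ.0) 0)
  [1] (λ.(λ.0) 0) ((λ.λ.(λ.0) 0) (λ.(λ.0) 0))
  [2] (λ.0) ((λ.λ.(λ.0) 0) (λ.(λ.0) 0))
  [3] (λ.λ.(λ.0) 0) (λ.(λ.0) 0)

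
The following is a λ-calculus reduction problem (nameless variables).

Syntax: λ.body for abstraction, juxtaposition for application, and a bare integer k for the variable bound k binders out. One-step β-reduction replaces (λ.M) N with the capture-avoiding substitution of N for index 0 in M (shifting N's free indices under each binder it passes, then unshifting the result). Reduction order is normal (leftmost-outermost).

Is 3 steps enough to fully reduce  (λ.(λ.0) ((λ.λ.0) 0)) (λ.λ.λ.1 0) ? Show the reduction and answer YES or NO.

Answer: YES — reaches normal form λ.0 in 3 ≤ 3 steps

Reduction:
  start: (λ.(λ.0) ((λ.λ.0) 0)) (λ.λ.λ.1 0)
  [1] (λ.0) ((λ.λ.0) (λ.λ.λ.1 0))
  [2] (λ.λ.0) (λ.λ.λ.1 0)
  [3] λ.0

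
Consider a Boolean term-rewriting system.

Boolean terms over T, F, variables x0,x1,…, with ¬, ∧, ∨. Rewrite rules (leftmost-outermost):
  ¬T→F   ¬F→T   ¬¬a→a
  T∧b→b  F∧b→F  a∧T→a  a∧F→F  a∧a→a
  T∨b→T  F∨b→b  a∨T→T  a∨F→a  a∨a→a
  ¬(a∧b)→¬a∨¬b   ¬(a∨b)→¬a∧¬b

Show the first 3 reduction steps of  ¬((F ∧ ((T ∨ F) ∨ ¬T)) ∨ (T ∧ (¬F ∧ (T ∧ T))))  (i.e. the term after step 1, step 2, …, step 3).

Answer: after 3 steps: (T ∨ ¬((T ∨ F) ∨ ¬T)) ∧ ¬(T ∧ (¬F ∧ (T ∧ T)))

Reduction:
  start: ¬((F ∧ ((T ∨ F) ∨ ¬T)) ∨ (T ∧ (¬F ∧ (T ∧ T))))
  step 1: ¬(F ∧ ((T ∨ F) ∨ ¬T)) ∧ ¬(T ∧ (¬F ∧ (T ∧ T)))
  step 2: (¬F ∨ ¬((T ∨ F) ∨ ¬T)) ∧ ¬(T ∧ (¬F ∧ (T ∧ T)))
  step 3: (T ∨ ¬((T ∨ F) ∨ ¬T)) ∧ ¬(T ∧ (¬F ∧ (T ∧ T)))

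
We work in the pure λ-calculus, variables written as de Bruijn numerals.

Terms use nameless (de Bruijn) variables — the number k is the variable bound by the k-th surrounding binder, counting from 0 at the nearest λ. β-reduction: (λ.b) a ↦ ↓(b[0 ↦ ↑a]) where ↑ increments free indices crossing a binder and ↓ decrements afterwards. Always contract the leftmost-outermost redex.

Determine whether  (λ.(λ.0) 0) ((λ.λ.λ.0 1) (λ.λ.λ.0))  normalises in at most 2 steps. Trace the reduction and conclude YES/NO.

Answer: NO — after 2 steps the term is (λ.λ.λ.0 1) (λ.λ.λ.0), not yet normal

Working:
  start: (λ.(λ.0) 0) ((λ.λ.λ.0 1) (λ.λ.λ.0))
  step 1: (λ.0) ((λ.λ.λ.0 1) (λ.λ.λ.0))
  step 2: (λ.λ.λ.0 1) (λ.λ.λ.0)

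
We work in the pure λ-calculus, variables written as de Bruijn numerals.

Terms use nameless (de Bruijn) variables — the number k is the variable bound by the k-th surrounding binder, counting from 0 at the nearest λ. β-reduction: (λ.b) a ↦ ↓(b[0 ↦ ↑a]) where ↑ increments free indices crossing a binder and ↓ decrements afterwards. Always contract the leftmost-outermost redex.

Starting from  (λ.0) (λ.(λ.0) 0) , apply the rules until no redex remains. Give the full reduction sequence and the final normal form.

  start: (λ.0) (λ.(λ.0) 0)
  →1  λ.(λ.0) 0
  →2  λ.0

Answer: normal form = λ.0  (in 2 steps)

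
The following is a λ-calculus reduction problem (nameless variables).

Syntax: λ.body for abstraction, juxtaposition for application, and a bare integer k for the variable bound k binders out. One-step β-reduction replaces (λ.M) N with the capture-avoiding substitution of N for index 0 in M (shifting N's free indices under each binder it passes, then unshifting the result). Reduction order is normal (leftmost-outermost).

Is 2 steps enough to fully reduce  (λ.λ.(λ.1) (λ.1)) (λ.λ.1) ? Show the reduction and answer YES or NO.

  start: (λ.λ.(λ.1) (λ.1)) (λ.λ.1)
  [1] λ.(λ.1) (λ.1)
  [2] λ.0

Answer: YES — reaches normal form λ.0 in 2 ≤ 2 steps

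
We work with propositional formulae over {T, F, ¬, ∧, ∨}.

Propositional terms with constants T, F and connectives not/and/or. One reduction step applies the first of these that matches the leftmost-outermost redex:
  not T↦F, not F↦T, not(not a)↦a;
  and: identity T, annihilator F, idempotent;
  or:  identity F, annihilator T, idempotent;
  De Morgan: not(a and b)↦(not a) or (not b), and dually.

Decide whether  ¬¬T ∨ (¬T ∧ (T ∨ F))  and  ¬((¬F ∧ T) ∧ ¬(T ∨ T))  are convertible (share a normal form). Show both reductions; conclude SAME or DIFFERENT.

Term A:
  start: ¬¬T ∨ (¬T ∧ (T ∨ F))
  step 1: T ∨ (¬T ∧ (T ∨ F))
  step 2: T

Term B:
  start: ¬((¬F ∧ T) ∧ ¬(T ∨ T))
  step 1: ¬(¬F ∧ T) ∨ ¬¬(T ∨ T)
  step 2: (¬¬F ∨ ¬T) ∨ ¬¬(T ∨ T)
  step 3: (F ∨ ¬T) ∨ ¬¬(T ∨ T)
  step 4: ¬T ∨ ¬¬(T ∨ T)
  step 5: F ∨ ¬¬(T ∨ T)
  step 6: ¬¬(T ∨ T)
  step 7: T ∨ T
  step 8: T

Answer: SAME — A ⇓ T, B ⇓ T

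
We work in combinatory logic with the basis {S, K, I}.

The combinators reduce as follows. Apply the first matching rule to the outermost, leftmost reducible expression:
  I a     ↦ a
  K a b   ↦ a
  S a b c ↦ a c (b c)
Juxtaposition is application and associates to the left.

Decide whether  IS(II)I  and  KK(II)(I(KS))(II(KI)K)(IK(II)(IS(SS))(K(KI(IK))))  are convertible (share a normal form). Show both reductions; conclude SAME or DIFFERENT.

Term A:
  start: IS(II)I
  →1  S(II)I
  →2  SII

Term B:
  start: KK(II)(I(KS))(II(KI)K)(IK(II)(IS(SS))(K(KI(IK))))
  →1  K(I(KS))(II(KI)K)(IK(II)(IS(SS))(K(KI(IK))))
  →2  I(KS)(IK(II)(IS(SS))(K(KI(IK))))
  →3  KS(IK(II)(IS(SS))(K(KI(IK))))
  →4  S

Answer: DIFFERENT — A ⇓ SII, B ⇓ S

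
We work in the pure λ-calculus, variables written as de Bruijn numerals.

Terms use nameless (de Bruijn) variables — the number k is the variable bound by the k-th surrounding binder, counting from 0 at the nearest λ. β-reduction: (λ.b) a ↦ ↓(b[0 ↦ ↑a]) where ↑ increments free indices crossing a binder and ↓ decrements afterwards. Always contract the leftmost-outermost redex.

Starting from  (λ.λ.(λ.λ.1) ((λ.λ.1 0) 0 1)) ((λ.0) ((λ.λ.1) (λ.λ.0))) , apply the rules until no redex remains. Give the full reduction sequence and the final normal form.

  start: (λ.λ.(λ.λ.1) ((λ.λ.1 0) 0 1)) ((λ.0) ((λ.λ.1) (λ.λ.0)))
  [1] λ.(λ.λ.1) ((λ.λ.1 0) 0 ((λ.0) ((λ.λ.1) (λ.λ.0))))
  [2] λ.λ.(λ.λ.1 0) 1 ((λ.0) ((λ.λ.1) (λ.λ.0)))
  [3] λ.λ.(λ.2 0) ((λ.0) ((λ.λ.1) (λ.λ.0)))
  [4] λ.λ.1 ((λ.0) ((λ.λ.1) (λ.λ.0)))
  [5] λ.λ.1 ((λ.λ.1) (λ.λ.0))
  [6] λ.λ.1 (λ.λ.λ.0)

Answer: normal form = λ.λ.1 (λ.λ.λ.0)  (in 6 steps)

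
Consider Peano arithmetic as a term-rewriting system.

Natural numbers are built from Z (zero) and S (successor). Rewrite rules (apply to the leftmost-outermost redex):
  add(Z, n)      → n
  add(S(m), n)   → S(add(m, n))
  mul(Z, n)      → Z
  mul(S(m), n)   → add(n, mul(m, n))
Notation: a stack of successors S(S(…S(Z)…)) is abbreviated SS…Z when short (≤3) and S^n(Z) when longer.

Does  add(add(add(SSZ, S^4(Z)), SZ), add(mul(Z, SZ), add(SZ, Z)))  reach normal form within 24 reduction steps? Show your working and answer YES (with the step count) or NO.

Answer: YES — reaches normal form S^8(Z) in 22 ≤ 24 steps

Working:
  start: add(add(add(SSZ, S^4(Z)), SZ), add(mul(Z, SZ), add(SZ, Z)))
  →1  add(add(S(add(SZ, S^4(Z))), SZ), add(mul(Z, SZ), add(SZ, Z)))
  →2  add(S(add(add(SZ, S^4(Z)), SZ)), add(mul(Z, SZ), add(SZ, Z)))
  →3  S(add(add(add(SZ, S^4(Z)), SZ), add(mul(Z, SZ), add(SZ, Z))))
  →4  S(add(add(S(add(Z, S^4(Z))), SZ), add(mul(Z, SZ), add(SZ, Z))))
  →5  S(add(S(add(add(Z, S^4(Z)), SZ)), add(mul(Z, SZ), add(SZ, Z))))
  →6  S(S(add(add(add(Z, S^4(Z)), SZ), add(mul(Z, SZ), add(SZ, Z)))))
  →7  S(S(add(add(S^4(Z), SZ), add(mul(Z, SZ), add(SZ, Z)))))
  →8  S(S(add(S(add(SSSZ, SZ)), add(mul(Z, SZ), add(SZ, Z)))))
  →9  S(S(S(add(add(SSSZ, SZ), add(mul(Z, SZ), add(SZ, Z))))))
  →10  S(S(S(add(S(add(SSZ, SZ)), add(mul(Z, SZ), add(SZ, Z))))))
  →11  S(S(S(S(add(add(SSZ, SZ), add(mul(Z, SZ), add(SZ, Z)))))))
  →12  S(S(S(S(add(S(add(SZ, SZ)), add(mul(Z, SZ), add(SZ, Z)))))))
  →13  S(S(S(S(S(add(add(SZ, SZ), add(mul(Z, SZ), add(SZ, Z))))))))
  →14  S(S(S(S(S(add(S(add(Z, SZ)), add(mul(Z, SZ), add(SZ, Z))))))))
  →15  S(S(S(S(S(S(add(add(Z, SZ), add(mul(Z, SZ), add(SZ, Z)))))))))
  →16  S(S(S(S(S(S(add(SZ, add(mul(Z, SZ), add(SZ, Z)))))))))
  →17  S(S(S(S(S(S(S(add(Z, add(mul(Z, SZ), add(SZ, Z))))))))))
  →18  S(S(S(S(S(S(S(add(mul(Z, SZ), add(SZ, Z)))))))))
  →19  S(S(S(S(S(S(S(add(Z, add(SZ, Z)))))))))
  →20  S(S(S(S(S(S(S(add(SZ, Z))))))))
  →21  S(S(S(S(S(S(S(S(add(Z, Z)))))))))
  →22  S^8(Z)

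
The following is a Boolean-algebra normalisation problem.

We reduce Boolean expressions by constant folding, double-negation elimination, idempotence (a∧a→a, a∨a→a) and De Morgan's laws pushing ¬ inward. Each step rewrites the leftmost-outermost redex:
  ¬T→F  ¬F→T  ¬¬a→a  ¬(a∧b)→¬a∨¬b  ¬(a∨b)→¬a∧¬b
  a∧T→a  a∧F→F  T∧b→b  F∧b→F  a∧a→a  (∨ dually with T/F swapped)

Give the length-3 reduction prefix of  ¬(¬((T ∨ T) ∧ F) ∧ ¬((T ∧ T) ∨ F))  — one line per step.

Answer: after 3 steps: F ∨ ¬¬((T ∧ T) ∨ F)

Derivation:
  start: ¬(¬((T ∨ T) ∧ F) ∧ ¬((T ∧ T) ∨ F))
  [1] ¬¬((T ∨ T) ∧ F) ∨ ¬¬((T ∧ T) ∨ F)
  [2] ((T ∨ T) ∧ F) ∨ ¬¬((T ∧ T) ∨ F)
  [3] F ∨ ¬¬((T ∧ T) ∨ F)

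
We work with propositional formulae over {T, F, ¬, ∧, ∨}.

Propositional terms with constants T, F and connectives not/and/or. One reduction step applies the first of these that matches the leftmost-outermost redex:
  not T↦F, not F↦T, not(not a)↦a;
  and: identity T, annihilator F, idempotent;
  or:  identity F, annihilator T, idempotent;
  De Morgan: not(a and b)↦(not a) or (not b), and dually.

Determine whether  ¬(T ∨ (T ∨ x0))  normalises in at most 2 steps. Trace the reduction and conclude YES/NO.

  start: ¬(T ∨ (T ∨ x0))
  [1] ¬T ∧ ¬(T ∨ x0)
  [2] F ∧ ¬(T ∨ x0)

Answer: NO — after 2 steps the term is F ∧ ¬(T ∨ x0), not yet normal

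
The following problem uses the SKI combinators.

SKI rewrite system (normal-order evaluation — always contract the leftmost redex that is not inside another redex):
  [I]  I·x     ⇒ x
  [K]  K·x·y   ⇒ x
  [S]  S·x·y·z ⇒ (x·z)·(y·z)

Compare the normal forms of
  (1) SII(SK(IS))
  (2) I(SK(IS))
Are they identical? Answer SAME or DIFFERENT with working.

Term A:
  start: SII(SK(IS))
  step 1: I(SK(IS))(I(SK(IS)))
  step 2: SK(IS)(I(SK(IS)))
  step 3: K(I(SK(IS)))(IS(I(SK(IS))))
  step 4: I(SK(IS))
  step 5: SK(IS)
  step 6: SKS

Term B:
  start: I(SK(IS))
  step 1: SK(IS)
  step 2: SKS

Answer: SAME — A ⇓ SKS, B ⇓ SKS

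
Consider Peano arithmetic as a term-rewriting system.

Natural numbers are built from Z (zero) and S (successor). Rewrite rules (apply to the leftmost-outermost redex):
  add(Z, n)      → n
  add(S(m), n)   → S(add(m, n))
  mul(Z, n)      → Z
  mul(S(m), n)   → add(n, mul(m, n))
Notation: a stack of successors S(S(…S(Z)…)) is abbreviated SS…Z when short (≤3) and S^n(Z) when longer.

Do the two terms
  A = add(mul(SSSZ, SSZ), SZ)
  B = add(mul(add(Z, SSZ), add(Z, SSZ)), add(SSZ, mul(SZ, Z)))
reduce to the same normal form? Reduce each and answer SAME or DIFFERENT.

Answer: DIFFERENT — A ⇓ S^7(Z), B ⇓ S^6(Z)

Working:
Term A:
  start: add(mul(SSSZ, SSZ), SZ)
  →1  add(add(SSZ, mul(SSZ, SSZ)), SZ)
  →2  add(S(add(SZ, mul(SSZ, SSZ))), SZ)
  →3  S(add(add(SZ, mul(SSZ, SSZ)), SZ))
  →4  S(add(S(add(Z, mul(SSZ, SSZ))), SZ))
  →5  S(S(add(add(Z, mul(SSZ, SSZ)), SZ)))
  →6  S(S(add(mul(SSZ, SSZ), SZ)))
  →7  S(S(add(add(SSZ, mul(SZ, SSZ)), SZ)))
  →8  S(S(add(S(add(SZ, mul(SZ, SSZ))), SZ)))
  →9  S(S(S(add(add(SZ, mul(SZ, SSZ)), SZ))))
  →10  S(S(S(add(S(add(Z, mul(SZ, SSZ))), SZ))))
  →11  S(S(S(S(add(add(Z, mul(SZ, SSZ)), SZ)))))
  →12  S(S(S(S(add(mul(SZ, SSZ), SZ)))))
  →13  S(S(S(S(add(add(SSZ, mul(Z, SSZ)), SZ)))))
  →14  S(S(S(S(add(S(add(SZ, mul(Z, SSZ))), SZ)))))
  →15  S(S(S(S(S(add(add(SZ, mul(Z, SSZ)), SZ))))))
  →16  S(S(S(S(S(add(S(add(Z, mul(Z, SSZ))), SZ))))))
  →17  S(S(S(S(S(S(add(add(Z, mul(Z, SSZ)), SZ)))))))
  →18  S(S(S(S(S(S(add(mul(Z, SSZ), SZ)))))))
  →19  S(S(S(S(S(S(add(Z, SZ)))))))
  →20  S^7(Z)

Term B:
  start: add(mul(add(Z, SSZ), add(Z, SSZ)), add(SSZ, mul(SZ, Z)))
  →1  add(mul(SSZ, add(Z, SSZ)), add(SSZ, mul(SZ, Z)))
  →2  add(add(add(Z, SSZ), mul(SZ, add(Z, SSZ))), add(SSZ, mul(SZ, Z)))
  →3  add(add(SSZ, mul(SZ, add(Z, SSZ))), add(SSZ, mul(SZ, Z)))
  →4  add(S(add(SZ, mul(SZ, add(Z, SSZ)))), add(SSZ, mul(SZ, Z)))
  →5  S(add(add(SZ, mul(SZ, add(Z, SSZ))), add(SSZ, mul(SZ, Z))))
  →6  S(add(S(add(Z, mul(SZ, add(Z, SSZ)))), add(SSZ, mul(SZ, Z))))
  →7  S(S(add(add(Z, mul(SZ, add(Z, SSZ))), add(SSZ, mul(SZ, Z)))))
  →8  S(S(add(mul(SZ, add(Z, SSZ)), add(SSZ, mul(SZ, Z)))))
  →9  S(S(add(add(add(Z, SSZ), mul(Z, add(Z, SSZ))), add(SSZ, mul(SZ, Z)))))
  →10  S(S(add(add(SSZ, mul(Z, add(Z, SSZ))), add(SSZ, mul(SZ, Z)))))
  →11  S(S(add(S(add(SZ, mul(Z, add(Z, SSZ)))), add(SSZ, mul(SZ, Z)))))
  →12  S(S(S(add(add(SZ, mul(Z, add(Z, SSZ))), add(SSZ, mul(SZ, Z))))))
  →13  S(S(S(add(S(add(Z, mul(Z, add(Z, SSZ)))), add(SSZ, mul(SZ, Z))))))
  →14  S(S(S(S(add(add(Z, mul(Z, add(Z, SSZ))), add(SSZ, mul(SZ, Z)))))))
  →15  S(S(S(S(add(mul(Z, add(Z, SSZ)), add(SSZ, mul(SZ, Z)))))))
  →16  S(S(S(S(add(Z, add(SSZ, mul(SZ, Z)))))))
  →17  S(S(S(S(add(SSZ, mul(SZ, Z))))))
  →18  S(S(S(S(S(add(SZ, mul(SZ, Z)))))))
  →19  S(S(S(S(S(S(add(Z, mul(SZ, Z))))))))
  →20  S(S(S(S(S(S(mul(SZ, Z)))))))
  →21  S(S(S(S(S(S(add(Z, mul(Z, Z))))))))
  →22  S(S(S(S(S(S(mul(Z, Z)))))))
  →23  S^6(Z)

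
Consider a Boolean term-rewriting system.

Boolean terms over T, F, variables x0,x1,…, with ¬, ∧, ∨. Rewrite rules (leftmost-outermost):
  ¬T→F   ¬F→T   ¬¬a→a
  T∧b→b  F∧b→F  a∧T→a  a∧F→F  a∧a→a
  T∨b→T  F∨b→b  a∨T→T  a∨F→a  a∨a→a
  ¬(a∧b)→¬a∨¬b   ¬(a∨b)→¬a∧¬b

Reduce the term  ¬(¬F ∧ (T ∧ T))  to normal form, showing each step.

  start: ¬(¬F ∧ (T ∧ T))
  →1  ¬¬F ∨ ¬(T ∧ T)
  →2  F ∨ ¬(T ∧ T)
  →3  ¬(T ∧ T)
  →4  ¬T ∨ ¬T
  →5  ¬T
  →6  F

Answer: normal form = F  (in 6 steps)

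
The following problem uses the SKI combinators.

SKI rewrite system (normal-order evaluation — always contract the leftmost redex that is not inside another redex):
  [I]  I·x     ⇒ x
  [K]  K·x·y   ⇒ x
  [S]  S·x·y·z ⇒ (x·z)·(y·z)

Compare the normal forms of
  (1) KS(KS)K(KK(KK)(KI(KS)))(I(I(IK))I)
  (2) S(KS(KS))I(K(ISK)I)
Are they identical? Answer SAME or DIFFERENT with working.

Term A:
  start: KS(KS)K(KK(KK)(KI(KS)))(I(I(IK))I)
  step 1: SK(KK(KK)(KI(KS)))(I(I(IK))I)
  step 2: K(I(I(IK))I)(KK(KK)(KI(KS))(I(I(IK))I))
  step 3: I(I(IK))I
  step 4: I(IK)I
  step 5: IKI
  step 6: KI

Term B:
  start: S(KS(KS))I(K(ISK)I)
  step 1: KS(KS)(K(ISK)I)(I(K(ISK)I))
  step 2: S(K(ISK)I)(I(K(ISK)I))
  step 3: S(ISK)(I(K(ISK)I))
  step 4: S(SK)(I(K(ISK)I))
  step 5: S(SK)(K(ISK)I)
  step 6: S(SK)(ISK)
  step 7: S(SK)(SK)

Answer: DIFFERENT — A ⇓ KI, B ⇓ S(SK)(SK)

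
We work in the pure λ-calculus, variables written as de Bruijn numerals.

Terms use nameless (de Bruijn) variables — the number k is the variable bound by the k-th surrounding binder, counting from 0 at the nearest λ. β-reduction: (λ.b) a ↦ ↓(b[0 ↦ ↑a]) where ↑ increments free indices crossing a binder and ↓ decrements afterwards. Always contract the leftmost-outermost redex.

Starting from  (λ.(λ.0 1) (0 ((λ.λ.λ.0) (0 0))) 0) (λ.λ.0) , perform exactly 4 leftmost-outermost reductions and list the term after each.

  start: (λ.(λ.0 1) (0 ((λ.λ.λ.0) (0 0))) 0) (λ.λ.0)
  step 1: (λ.0 (λ.λ.0)) ((λ.λ.0) ((λ.λ.λ.0) ((λ.λ.0) (λ.λ.0)))) (λ.λ.0)
  step 2: (λ.λ.0) ((λ.λ.λ.0) ((λ.λ.0) (λ.λ.0))) (λ.λ.0) (λ.λ.0)
  step 3: (λ.0) (λ.λ.0) (λ.λ.0)
  step 4: (λ.λ.0) (λ.λ.0)

Answer: after 4 steps: (λ.λ.0) (λ.λ.0)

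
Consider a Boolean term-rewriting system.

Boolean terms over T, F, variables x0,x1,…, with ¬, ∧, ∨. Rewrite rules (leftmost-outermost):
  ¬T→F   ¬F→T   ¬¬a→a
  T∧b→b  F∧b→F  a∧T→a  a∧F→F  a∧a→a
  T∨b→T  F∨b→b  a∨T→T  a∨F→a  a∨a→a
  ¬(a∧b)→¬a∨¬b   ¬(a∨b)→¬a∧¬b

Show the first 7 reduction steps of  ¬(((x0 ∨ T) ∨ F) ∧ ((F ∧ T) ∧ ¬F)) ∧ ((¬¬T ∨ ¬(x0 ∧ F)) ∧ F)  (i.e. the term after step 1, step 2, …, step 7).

Answer: after 7 steps: ¬((F ∧ T) ∧ ¬F) ∧ ((¬¬T ∨ ¬(x0 ∧ F)) ∧ F)

Derivation:
  start: ¬(((x0 ∨ T) ∨ F) ∧ ((F ∧ T) ∧ ¬F)) ∧ ((¬¬T ∨ ¬(x0 ∧ F)) ∧ F)
  →1  (¬((x0 ∨ T) ∨ F) ∨ ¬((F ∧ T) ∧ ¬F)) ∧ ((¬¬T ∨ ¬(x0 ∧ F)) ∧ F)
  →2  ((¬(x0 ∨ T) ∧ ¬F) ∨ ¬((F ∧ T) ∧ ¬F)) ∧ ((¬¬T ∨ ¬(x0 ∧ F)) ∧ F)
  →3  (((¬x0 ∧ ¬T) ∧ ¬F) ∨ ¬((F ∧ T) ∧ ¬F)) ∧ ((¬¬T ∨ ¬(x0 ∧ F)) ∧ F)
  →4  (((¬x0 ∧ F) ∧ ¬F) ∨ ¬((F ∧ T) ∧ ¬F)) ∧ ((¬¬T ∨ ¬(x0 ∧ F)) ∧ F)
  →5  ((F ∧ ¬F) ∨ ¬((F ∧ T) ∧ ¬F)) ∧ ((¬¬T ∨ ¬(x0 ∧ F)) ∧ F)
  →6  (F ∨ ¬((F ∧ T) ∧ ¬F)) ∧ ((¬¬T ∨ ¬(x0 ∧ F)) ∧ F)
  →7  ¬((F ∧ T) ∧ ¬F) ∧ ((¬¬T ∨ ¬(x0 ∧ F)) ∧ F)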